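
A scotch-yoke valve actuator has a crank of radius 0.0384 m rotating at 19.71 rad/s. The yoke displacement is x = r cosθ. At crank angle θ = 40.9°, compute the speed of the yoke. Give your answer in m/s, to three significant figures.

ω = 19.71 rad/s
x = r cosθ ⇒ ẋ = −rω sinθ.
|v| = rω|sinθ| = 0.0384·19.71·|sin 40.9°| = 0.49555 m/s.

0.496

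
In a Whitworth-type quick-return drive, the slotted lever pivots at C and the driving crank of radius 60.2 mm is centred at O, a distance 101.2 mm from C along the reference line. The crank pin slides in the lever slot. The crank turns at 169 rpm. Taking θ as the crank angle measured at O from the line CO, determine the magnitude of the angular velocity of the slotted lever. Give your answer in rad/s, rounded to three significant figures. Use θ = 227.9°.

ω = 17.7 rad/s (from 169 rpm).
Crank pin A relative to C: A = (d + r cosθ, r sinθ); lever angle φ = atan2(r sinθ, d + r cosθ).
Differentiating tanφ: φ̇ = rω(d cosθ + r)/(d² + r² + 2dr cosθ).
d² + r² + 2dr cosθ = |CA|² = 0.00569668 m²;  d cosθ + r = -0.0076472 m.
|ω_lever| = |0.0602·17.7·-0.0076472| / 0.00569668 = 1.4302 rad/s.

1.43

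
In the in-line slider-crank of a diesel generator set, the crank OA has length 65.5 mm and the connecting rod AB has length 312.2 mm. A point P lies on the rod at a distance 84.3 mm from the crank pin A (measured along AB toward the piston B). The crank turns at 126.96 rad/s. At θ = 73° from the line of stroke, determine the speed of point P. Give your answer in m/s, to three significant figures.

8.28

ω = 127 rad/s.  Crank-pin speed |V_A| = rω = 8.3159 m/s, perpendicular to OA.
Rod angle: sinφ = −(r/L) sinθ ⇒ φ = -11.574°; ω_rod = −rω cosθ/√(L²−r²sin²θ) = -7.9494 rad/s.
V_P = V_A + ω_rod × AP, with AP = 0.0843 m along the rod.
Components: V_Px = −rω sinθ − a·ω_rod·sinφ = -8.087 m/s;  V_Py = rω cosθ + a·ω_rod·cosφ = +1.7748 m/s.
|V_P| = √(V_Px² + V_Py²) = 8.2794 m/s.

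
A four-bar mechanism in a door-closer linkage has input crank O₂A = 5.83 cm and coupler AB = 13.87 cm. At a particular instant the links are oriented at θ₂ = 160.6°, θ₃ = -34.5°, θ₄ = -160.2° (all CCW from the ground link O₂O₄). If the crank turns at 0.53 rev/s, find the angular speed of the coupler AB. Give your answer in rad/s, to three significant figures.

ω₂ = 3.33 rad/s (from 0.53 rev/s).
Differentiating the loop-closure r₂e^{iθ₂}+r₃e^{iθ₃}=r₁+r₄e^{iθ₄} gives r₂ω₂e^{iθ₂}+r₃ω₃e^{iθ₃}=r₄ω₄e^{iθ₄}.
Eliminating the other unknown: ω₃ = r₂ω₂ sin(θ₄−θ₂) / [r₃ sin(θ₃−θ₄)].
Numerator sine = +0.63203; denominator sine = +0.81208.
Result = 0.0583·3.33·(+0.63203) / (0.1387·(+0.81208)) = +1.0894 rad/s; magnitude 1.0894 rad/s.

1.09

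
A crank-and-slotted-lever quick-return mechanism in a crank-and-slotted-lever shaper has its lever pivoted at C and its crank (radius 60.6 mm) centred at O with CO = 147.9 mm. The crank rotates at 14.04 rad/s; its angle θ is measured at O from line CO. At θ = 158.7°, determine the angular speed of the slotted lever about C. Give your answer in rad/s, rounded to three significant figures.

ω = 14.04 rad/s
Crank pin A relative to C: A = (d + r cosθ, r sinθ); lever angle φ = atan2(r sinθ, d + r cosθ).
Differentiating tanφ: φ̇ = rω(d cosθ + r)/(d² + r² + 2dr cosθ).
d² + r² + 2dr cosθ = |CA|² = 0.00884576 m²;  d cosθ + r = -0.077197 m.
|ω_lever| = |0.0606·14.04·-0.077197| / 0.00884576 = 7.4252 rad/s.

7.43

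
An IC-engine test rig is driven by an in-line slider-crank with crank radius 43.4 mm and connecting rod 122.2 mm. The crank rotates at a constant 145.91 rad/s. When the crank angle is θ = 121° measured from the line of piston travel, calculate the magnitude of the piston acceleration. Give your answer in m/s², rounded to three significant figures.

628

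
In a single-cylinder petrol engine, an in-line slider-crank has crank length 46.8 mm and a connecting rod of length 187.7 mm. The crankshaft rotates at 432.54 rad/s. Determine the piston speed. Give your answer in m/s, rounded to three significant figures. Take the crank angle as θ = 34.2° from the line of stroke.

ω = 432.5 rad/s
For an in-line slider-crank, x = r cosθ + √(L² − r² sin²θ), so v = −rω sinθ·[1 + r cosθ/√(L² − r² sin²θ)].
With r = 0.0468 m, L = 0.1877 m, θ = 34.2°: √(L² − r² sin²θ) = 0.18585 m.
v = −0.0468·432.5·0.56208·[1 + 0.0468·0.82708/0.18585] = -13.748 m/s.
|v| = 13.748 m/s.

13.7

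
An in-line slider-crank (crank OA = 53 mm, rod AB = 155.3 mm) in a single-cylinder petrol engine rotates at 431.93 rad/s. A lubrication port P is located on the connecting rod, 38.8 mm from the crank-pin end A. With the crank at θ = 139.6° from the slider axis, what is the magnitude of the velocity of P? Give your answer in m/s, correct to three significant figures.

19.0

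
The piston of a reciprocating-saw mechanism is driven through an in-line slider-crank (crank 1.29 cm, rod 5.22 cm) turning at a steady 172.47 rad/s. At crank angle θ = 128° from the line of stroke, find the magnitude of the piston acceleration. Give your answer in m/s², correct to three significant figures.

ω = 172.5 rad/s
x(θ) = r cosθ + √(L² − r² sin²θ); with ω constant, a = ω²·d²x/dθ².
d²x/dθ² = −r cosθ − r²(cos2θ)/√u − r⁴ sin²2θ/(4u^{3/2}),  u = L² − r² sin²θ = 0.00262151 m².
Substituting r = 0.0129 m, L = 0.0522 m, θ = 128°: d²x/dθ² = +0.0086798 m.
a = ω²·d²x/dθ² = (172.5)²·(+0.0086798) = +258.19 m/s²;  |a| = 258.19 m/s².

258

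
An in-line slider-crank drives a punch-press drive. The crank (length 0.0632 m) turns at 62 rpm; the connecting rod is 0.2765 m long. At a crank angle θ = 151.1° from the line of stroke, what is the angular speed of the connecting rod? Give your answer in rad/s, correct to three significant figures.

ω = 6.493 rad/s (converted from 62 rpm).
The rod makes angle φ with the slider axis where L sinφ = r sinθ; differentiating, L cosφ·φ̇ = r ω cosθ.
L cosφ = √(L² − r² sin²θ) = 0.27481 m.
|ω_rod| = r ω |cosθ| / √(L² − r² sin²θ) = 0.0632·6.493·0.87546/0.27481 = 1.3072 rad/s.

1.31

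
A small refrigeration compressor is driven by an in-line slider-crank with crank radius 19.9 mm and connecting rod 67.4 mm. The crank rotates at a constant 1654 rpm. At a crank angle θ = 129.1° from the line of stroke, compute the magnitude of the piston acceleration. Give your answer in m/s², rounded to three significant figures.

ω = 2π·1654/60 = 173.2 rad/s
x(θ) = r cosθ + √(L² − r² sin²θ); with ω constant, a = ω²·d²x/dθ².
d²x/dθ² = −r cosθ − r²(cos2θ)/√u − r⁴ sin²2θ/(4u^{3/2}),  u = L² − r² sin²θ = 0.00430426 m².
Substituting r = 0.0199 m, L = 0.0674 m, θ = 129.1°: d²x/dθ² = +0.013652 m.
a = ω²·d²x/dθ² = (173.2)²·(+0.013652) = +409.56 m/s²;  |a| = 409.56 m/s².

410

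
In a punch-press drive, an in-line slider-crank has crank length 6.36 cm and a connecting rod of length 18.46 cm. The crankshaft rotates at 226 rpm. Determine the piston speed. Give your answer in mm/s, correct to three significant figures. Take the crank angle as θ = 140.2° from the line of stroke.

ω = 2π·226/60 = 23.67 rad/s
For an in-line slider-crank, x = r cosθ + √(L² − r² sin²θ), so v = −rω sinθ·[1 + r cosθ/√(L² − r² sin²θ)].
With r = 0.0636 m, L = 0.1846 m, θ = 140.2°: √(L² − r² sin²θ) = 0.18005 m.
v = −0.0636·23.67·0.64011·[1 + 0.0636·-0.76828/0.18005] = -0.70202 m/s.
|v| = 0.70202 m/s = 702.02 mm/s.

702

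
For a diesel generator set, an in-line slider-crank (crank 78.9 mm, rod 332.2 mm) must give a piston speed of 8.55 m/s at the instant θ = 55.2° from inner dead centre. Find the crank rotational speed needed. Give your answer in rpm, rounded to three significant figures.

For an in-line slider-crank, |v_piston| = rω|sinθ|·[1 + r cosθ/√(L² − r² sin²θ)].
With r = 0.0789 m, L = 0.3322 m, θ = 55.2°: the bracketed kinematic factor |dx/dθ| = 0.073743 m.
ω = v/|dx/dθ| = 8.55/0.073743 = 115.94 rad/s.
N = 60ω/(2π) = 1107.2 rpm.

1110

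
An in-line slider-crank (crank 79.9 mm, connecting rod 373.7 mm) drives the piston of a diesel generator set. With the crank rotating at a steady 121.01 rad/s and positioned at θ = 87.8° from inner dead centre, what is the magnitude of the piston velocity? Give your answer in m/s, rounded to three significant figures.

9.74

ω = 121 rad/s
For an in-line slider-crank, x = r cosθ + √(L² − r² sin²θ), so v = −rω sinθ·[1 + r cosθ/√(L² − r² sin²θ)].
With r = 0.0799 m, L = 0.3737 m, θ = 87.8°: √(L² − r² sin²θ) = 0.36507 m.
v = −0.0799·121·0.99926·[1 + 0.0799·0.03839/0.36507] = -9.7427 m/s.
|v| = 9.7427 m/s.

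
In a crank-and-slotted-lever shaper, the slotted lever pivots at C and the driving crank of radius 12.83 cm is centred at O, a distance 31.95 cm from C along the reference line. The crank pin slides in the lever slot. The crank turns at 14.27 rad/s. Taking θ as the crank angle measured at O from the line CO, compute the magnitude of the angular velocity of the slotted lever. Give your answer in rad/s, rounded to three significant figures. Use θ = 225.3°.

ω = 14.27 rad/s
Crank pin A relative to C: A = (d + r cosθ, r sinθ); lever angle φ = atan2(r sinθ, d + r cosθ).
Differentiating tanφ: φ̇ = rω(d cosθ + r)/(d² + r² + 2dr cosθ).
d² + r² + 2dr cosθ = |CA|² = 0.0608742 m²;  d cosθ + r = -0.096435 m.
|ω_lever| = |0.1283·14.27·-0.096435| / 0.0608742 = 2.9003 rad/s.

2.90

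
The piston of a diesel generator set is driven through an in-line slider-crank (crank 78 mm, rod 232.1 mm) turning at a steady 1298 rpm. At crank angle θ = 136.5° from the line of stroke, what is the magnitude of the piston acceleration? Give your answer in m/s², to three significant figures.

ω = 2π·1298/60 = 135.9 rad/s
x(θ) = r cosθ + √(L² − r² sin²θ); with ω constant, a = ω²·d²x/dθ².
d²x/dθ² = −r cosθ − r²(cos2θ)/√u − r⁴ sin²2θ/(4u^{3/2}),  u = L² − r² sin²θ = 0.0509876 m².
Substituting r = 0.078 m, L = 0.2321 m, θ = 136.5°: d²x/dθ² = +0.054368 m.
a = ω²·d²x/dθ² = (135.9)²·(+0.054368) = +1004.5 m/s²;  |a| = 1004.5 m/s².

1000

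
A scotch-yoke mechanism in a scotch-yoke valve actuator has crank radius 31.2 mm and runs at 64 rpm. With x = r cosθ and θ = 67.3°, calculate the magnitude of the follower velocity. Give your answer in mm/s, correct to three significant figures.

ω = 6.702 rad/s (from 64 rpm).
x = r cosθ ⇒ ẋ = −rω sinθ.
|v| = rω|sinθ| = 0.0312·6.702·|sin 67.3°| = 0.19291 m/s = 192.91 mm/s.

193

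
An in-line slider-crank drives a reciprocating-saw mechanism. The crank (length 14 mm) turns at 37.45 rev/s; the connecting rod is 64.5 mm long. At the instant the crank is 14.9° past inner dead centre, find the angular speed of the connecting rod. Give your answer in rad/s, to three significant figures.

49.4

ω = 235.3 rad/s (converted from 37.45 rev/s).
The rod makes angle φ with the slider axis where L sinφ = r sinθ; differentiating, L cosφ·φ̇ = r ω cosθ.
L cosφ = √(L² − r² sin²θ) = 0.064399 m.
|ω_rod| = r ω |cosθ| / √(L² − r² sin²θ) = 0.014·235.3·0.96638/0.064399 = 49.434 rad/s.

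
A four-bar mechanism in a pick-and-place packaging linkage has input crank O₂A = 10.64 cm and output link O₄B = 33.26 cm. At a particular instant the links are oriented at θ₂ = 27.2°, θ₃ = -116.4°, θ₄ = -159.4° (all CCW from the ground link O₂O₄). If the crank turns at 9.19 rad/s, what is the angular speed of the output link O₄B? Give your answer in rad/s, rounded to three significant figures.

2.56

ω₂ = 9.19 rad/s
Differentiating the loop-closure r₂e^{iθ₂}+r₃e^{iθ₃}=r₁+r₄e^{iθ₄} gives r₂ω₂e^{iθ₂}+r₃ω₃e^{iθ₃}=r₄ω₄e^{iθ₄}.
Eliminating the other unknown: ω₄ = r₂ω₂ sin(θ₂−θ₃) / [r₄ sin(θ₄−θ₃)].
Numerator sine = +0.59342; denominator sine = -0.68200.
Result = 0.1064·9.19·(+0.59342) / (0.3326·(-0.68200)) = -2.5581 rad/s; magnitude 2.5581 rad/s.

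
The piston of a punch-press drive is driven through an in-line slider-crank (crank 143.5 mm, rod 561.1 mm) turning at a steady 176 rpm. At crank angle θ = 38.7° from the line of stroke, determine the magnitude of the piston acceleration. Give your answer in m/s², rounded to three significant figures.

ω = 2π·176/60 = 18.43 rad/s
x(θ) = r cosθ + √(L² − r² sin²θ); with ω constant, a = ω²·d²x/dθ².
d²x/dθ² = −r cosθ − r²(cos2θ)/√u − r⁴ sin²2θ/(4u^{3/2}),  u = L² − r² sin²θ = 0.306783 m².
Substituting r = 0.1435 m, L = 0.5611 m, θ = 38.7°: d²x/dθ² = -0.1207 m.
a = ω²·d²x/dθ² = (18.43)²·(-0.1207) = -40.999 m/s²;  |a| = 40.999 m/s².

41.0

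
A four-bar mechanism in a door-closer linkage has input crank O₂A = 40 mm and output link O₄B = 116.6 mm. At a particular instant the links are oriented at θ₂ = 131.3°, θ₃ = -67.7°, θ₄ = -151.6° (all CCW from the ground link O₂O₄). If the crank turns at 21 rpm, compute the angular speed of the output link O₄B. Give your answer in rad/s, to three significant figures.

ω₂ = 2.199 rad/s (from 21 rpm).
Differentiating the loop-closure r₂e^{iθ₂}+r₃e^{iθ₃}=r₁+r₄e^{iθ₄} gives r₂ω₂e^{iθ₂}+r₃ω₃e^{iθ₃}=r₄ω₄e^{iθ₄}.
Eliminating the other unknown: ω₄ = r₂ω₂ sin(θ₂−θ₃) / [r₄ sin(θ₄−θ₃)].
Numerator sine = -0.32557; denominator sine = -0.99434.
Result = 0.04·2.199·(-0.32557) / (0.1166·(-0.99434)) = +0.24701 rad/s; magnitude 0.24701 rad/s.

0.247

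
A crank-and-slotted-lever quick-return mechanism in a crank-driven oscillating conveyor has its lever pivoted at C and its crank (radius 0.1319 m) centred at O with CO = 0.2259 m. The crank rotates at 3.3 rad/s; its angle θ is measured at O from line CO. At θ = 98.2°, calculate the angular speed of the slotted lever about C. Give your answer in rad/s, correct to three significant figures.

ω = 3.3 rad/s
Crank pin A relative to C: A = (d + r cosθ, r sinθ); lever angle φ = atan2(r sinθ, d + r cosθ).
Differentiating tanφ: φ̇ = rω(d cosθ + r)/(d² + r² + 2dr cosθ).
d² + r² + 2dr cosθ = |CA|² = 0.0599288 m²;  d cosθ + r = +0.09968 m.
|ω_lever| = |0.1319·3.3·+0.09968| / 0.0599288 = 0.72399 rad/s.

0.724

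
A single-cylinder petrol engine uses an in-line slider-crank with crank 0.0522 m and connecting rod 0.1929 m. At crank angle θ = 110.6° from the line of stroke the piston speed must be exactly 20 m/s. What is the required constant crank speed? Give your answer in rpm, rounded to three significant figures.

4340

For an in-line slider-crank, |v_piston| = rω|sinθ|·[1 + r cosθ/√(L² − r² sin²θ)].
With r = 0.0522 m, L = 0.1929 m, θ = 110.6°: the bracketed kinematic factor |dx/dθ| = 0.044053 m.
ω = v/|dx/dθ| = 20/0.044053 = 454 rad/s.
N = 60ω/(2π) = 4335.3 rpm.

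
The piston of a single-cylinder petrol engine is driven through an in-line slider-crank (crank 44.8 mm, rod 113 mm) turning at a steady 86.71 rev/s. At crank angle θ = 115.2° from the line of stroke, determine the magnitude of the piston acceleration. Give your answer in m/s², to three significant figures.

ω = 2π·86.7 = 544.8 rad/s
x(θ) = r cosθ + √(L² − r² sin²θ); with ω constant, a = ω²·d²x/dθ².
d²x/dθ² = −r cosθ − r²(cos2θ)/√u − r⁴ sin²2θ/(4u^{3/2}),  u = L² − r² sin²θ = 0.0111258 m².
Substituting r = 0.0448 m, L = 0.113 m, θ = 115.2°: d²x/dθ² = +0.030694 m.
a = ω²·d²x/dθ² = (544.8)²·(+0.030694) = +9110.8 m/s²;  |a| = 9110.8 m/s².

9110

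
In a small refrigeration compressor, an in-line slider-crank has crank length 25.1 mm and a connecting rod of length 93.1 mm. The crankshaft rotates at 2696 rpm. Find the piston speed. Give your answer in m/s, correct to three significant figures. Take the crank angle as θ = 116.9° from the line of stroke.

5.53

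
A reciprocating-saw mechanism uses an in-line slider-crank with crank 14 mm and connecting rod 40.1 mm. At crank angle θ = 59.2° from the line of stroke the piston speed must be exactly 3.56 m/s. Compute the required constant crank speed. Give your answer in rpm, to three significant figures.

2380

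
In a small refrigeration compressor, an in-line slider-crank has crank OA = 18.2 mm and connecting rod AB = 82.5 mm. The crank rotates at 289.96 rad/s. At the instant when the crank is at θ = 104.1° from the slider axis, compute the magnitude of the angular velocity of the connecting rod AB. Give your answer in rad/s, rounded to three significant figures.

16.0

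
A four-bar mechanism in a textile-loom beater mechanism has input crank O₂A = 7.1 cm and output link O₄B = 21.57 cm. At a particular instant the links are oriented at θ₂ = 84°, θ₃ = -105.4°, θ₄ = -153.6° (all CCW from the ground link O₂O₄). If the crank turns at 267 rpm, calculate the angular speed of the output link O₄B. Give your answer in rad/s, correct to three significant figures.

2.02

ω₂ = 27.96 rad/s (from 267 rpm).
Differentiating the loop-closure r₂e^{iθ₂}+r₃e^{iθ₃}=r₁+r₄e^{iθ₄} gives r₂ω₂e^{iθ₂}+r₃ω₃e^{iθ₃}=r₄ω₄e^{iθ₄}.
Eliminating the other unknown: ω₄ = r₂ω₂ sin(θ₂−θ₃) / [r₄ sin(θ₄−θ₃)].
Numerator sine = -0.16333; denominator sine = -0.74548.
Result = 0.071·27.96·(-0.16333) / (0.2157·(-0.74548)) = +2.0164 rad/s; magnitude 2.0164 rad/s.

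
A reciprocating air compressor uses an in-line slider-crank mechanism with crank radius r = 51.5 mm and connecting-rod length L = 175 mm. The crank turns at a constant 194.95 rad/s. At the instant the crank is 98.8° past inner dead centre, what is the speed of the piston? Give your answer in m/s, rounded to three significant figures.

9.45

ω = 194.9 rad/s
For an in-line slider-crank, x = r cosθ + √(L² − r² sin²θ), so v = −rω sinθ·[1 + r cosθ/√(L² − r² sin²θ)].
With r = 0.0515 m, L = 0.175 m, θ = 98.8°: √(L² − r² sin²θ) = 0.16744 m.
v = −0.0515·194.9·0.98823·[1 + 0.0515·-0.15299/0.16744] = -9.4549 m/s.
|v| = 9.4549 m/s.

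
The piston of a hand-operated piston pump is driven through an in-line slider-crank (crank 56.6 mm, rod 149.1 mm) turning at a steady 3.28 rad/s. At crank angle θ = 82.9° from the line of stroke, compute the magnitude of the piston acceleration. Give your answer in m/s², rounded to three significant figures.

ω = 3.28 rad/s
x(θ) = r cosθ + √(L² − r² sin²θ); with ω constant, a = ω²·d²x/dθ².
d²x/dθ² = −r cosθ − r²(cos2θ)/√u − r⁴ sin²2θ/(4u^{3/2}),  u = L² − r² sin²θ = 0.0190762 m².
Substituting r = 0.0566 m, L = 0.1491 m, θ = 82.9°: d²x/dθ² = +0.015431 m.
a = ω²·d²x/dθ² = (3.28)²·(+0.015431) = +0.16602 m/s²;  |a| = 0.16602 m/s².

0.166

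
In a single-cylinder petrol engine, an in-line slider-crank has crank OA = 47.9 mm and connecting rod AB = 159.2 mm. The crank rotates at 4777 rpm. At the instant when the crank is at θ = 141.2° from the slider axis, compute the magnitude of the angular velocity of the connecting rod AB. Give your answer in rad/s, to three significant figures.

119

ω = 500.2 rad/s (converted from 4777 rpm).
The rod makes angle φ with the slider axis where L sinφ = r sinθ; differentiating, L cosφ·φ̇ = r ω cosθ.
L cosφ = √(L² − r² sin²θ) = 0.15635 m.
|ω_rod| = r ω |cosθ| / √(L² − r² sin²θ) = 0.0479·500.2·0.77934/0.15635 = 119.44 rad/s.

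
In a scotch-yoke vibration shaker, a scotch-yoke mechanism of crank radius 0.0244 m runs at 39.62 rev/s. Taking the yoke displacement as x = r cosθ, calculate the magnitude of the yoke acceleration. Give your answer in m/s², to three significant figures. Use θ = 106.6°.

432

ω = 248.9 rad/s (from 39.62 rev/s).
x = r cosθ ⇒ ẍ = −rω² cosθ (ω constant).
|a| = rω²|cosθ| = 0.0244·(248.9)²·|cos 106.6°| = 431.99 m/s².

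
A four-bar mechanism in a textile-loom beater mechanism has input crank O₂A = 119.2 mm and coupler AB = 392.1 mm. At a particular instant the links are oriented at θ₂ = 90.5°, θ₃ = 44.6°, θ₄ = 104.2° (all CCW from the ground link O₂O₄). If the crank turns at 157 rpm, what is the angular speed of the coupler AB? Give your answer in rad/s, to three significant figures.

ω₂ = 16.44 rad/s (from 157 rpm).
Differentiating the loop-closure r₂e^{iθ₂}+r₃e^{iθ₃}=r₁+r₄e^{iθ₄} gives r₂ω₂e^{iθ₂}+r₃ω₃e^{iθ₃}=r₄ω₄e^{iθ₄}.
Eliminating the other unknown: ω₃ = r₂ω₂ sin(θ₄−θ₂) / [r₃ sin(θ₃−θ₄)].
Numerator sine = +0.23684; denominator sine = -0.86251.
Result = 0.1192·16.44·(+0.23684) / (0.3921·(-0.86251)) = -1.3724 rad/s; magnitude 1.3724 rad/s.

1.37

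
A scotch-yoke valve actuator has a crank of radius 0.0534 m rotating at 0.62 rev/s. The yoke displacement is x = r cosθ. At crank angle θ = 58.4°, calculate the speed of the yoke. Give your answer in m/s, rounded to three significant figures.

0.177

ω = 3.896 rad/s (from 0.62 rev/s).
x = r cosθ ⇒ ẋ = −rω sinθ.
|v| = rω|sinθ| = 0.0534·3.896·|sin 58.4°| = 0.17718 m/s.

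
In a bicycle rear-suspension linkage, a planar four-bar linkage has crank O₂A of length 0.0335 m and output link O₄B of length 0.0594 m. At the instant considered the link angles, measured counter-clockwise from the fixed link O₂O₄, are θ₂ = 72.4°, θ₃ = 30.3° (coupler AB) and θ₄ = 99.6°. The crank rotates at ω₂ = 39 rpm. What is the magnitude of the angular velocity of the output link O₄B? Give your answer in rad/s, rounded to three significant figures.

ω₂ = 4.084 rad/s (from 39 rpm).
Differentiating the loop-closure r₂e^{iθ₂}+r₃e^{iθ₃}=r₁+r₄e^{iθ₄} gives r₂ω₂e^{iθ₂}+r₃ω₃e^{iθ₃}=r₄ω₄e^{iθ₄}.
Eliminating the other unknown: ω₄ = r₂ω₂ sin(θ₂−θ₃) / [r₄ sin(θ₄−θ₃)].
Numerator sine = +0.67043; denominator sine = +0.93544.
Result = 0.0335·4.084·(+0.67043) / (0.0594·(+0.93544)) = +1.6508 rad/s; magnitude 1.6508 rad/s.

1.65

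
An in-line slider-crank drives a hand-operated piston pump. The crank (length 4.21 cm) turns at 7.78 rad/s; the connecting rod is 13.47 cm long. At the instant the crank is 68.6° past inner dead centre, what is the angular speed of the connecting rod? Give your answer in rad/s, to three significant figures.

ω = 7.78 rad/s
The rod makes angle φ with the slider axis where L sinφ = r sinθ; differentiating, L cosφ·φ̇ = r ω cosθ.
L cosφ = √(L² − r² sin²θ) = 0.12887 m.
|ω_rod| = r ω |cosθ| / √(L² − r² sin²θ) = 0.0421·7.78·0.36488/0.12887 = 0.92737 rad/s.

0.927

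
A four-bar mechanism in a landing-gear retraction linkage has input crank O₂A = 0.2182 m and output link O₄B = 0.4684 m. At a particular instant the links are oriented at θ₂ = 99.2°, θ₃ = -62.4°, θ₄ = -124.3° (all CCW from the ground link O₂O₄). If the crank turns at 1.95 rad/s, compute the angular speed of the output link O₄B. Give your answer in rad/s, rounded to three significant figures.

ω₂ = 1.95 rad/s
Differentiating the loop-closure r₂e^{iθ₂}+r₃e^{iθ₃}=r₁+r₄e^{iθ₄} gives r₂ω₂e^{iθ₂}+r₃ω₃e^{iθ₃}=r₄ω₄e^{iθ₄}.
Eliminating the other unknown: ω₄ = r₂ω₂ sin(θ₂−θ₃) / [r₄ sin(θ₄−θ₃)].
Numerator sine = +0.31565; denominator sine = -0.88213.
Result = 0.2182·1.95·(+0.31565) / (0.4684·(-0.88213)) = -0.32505 rad/s; magnitude 0.32505 rad/s.

0.325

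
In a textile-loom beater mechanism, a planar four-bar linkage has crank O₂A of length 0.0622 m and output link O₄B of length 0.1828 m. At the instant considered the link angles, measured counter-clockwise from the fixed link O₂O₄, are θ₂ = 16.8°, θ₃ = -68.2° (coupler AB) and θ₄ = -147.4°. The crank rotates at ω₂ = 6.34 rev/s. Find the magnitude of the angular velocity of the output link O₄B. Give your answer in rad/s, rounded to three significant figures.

ω₂ = 39.84 rad/s (from 6.34 rev/s).
Differentiating the loop-closure r₂e^{iθ₂}+r₃e^{iθ₃}=r₁+r₄e^{iθ₄} gives r₂ω₂e^{iθ₂}+r₃ω₃e^{iθ₃}=r₄ω₄e^{iθ₄}.
Eliminating the other unknown: ω₄ = r₂ω₂ sin(θ₂−θ₃) / [r₄ sin(θ₄−θ₃)].
Numerator sine = +0.99619; denominator sine = -0.98229.
Result = 0.0622·39.84·(+0.99619) / (0.1828·(-0.98229)) = -13.746 rad/s; magnitude 13.746 rad/s.

13.7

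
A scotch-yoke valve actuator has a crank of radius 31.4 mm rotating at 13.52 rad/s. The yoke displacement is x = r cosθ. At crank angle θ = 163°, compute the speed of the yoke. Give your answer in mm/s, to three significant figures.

ω = 13.52 rad/s
x = r cosθ ⇒ ẋ = −rω sinθ.
|v| = rω|sinθ| = 0.0314·13.52·|sin 163°| = 0.12412 m/s = 124.12 mm/s.

124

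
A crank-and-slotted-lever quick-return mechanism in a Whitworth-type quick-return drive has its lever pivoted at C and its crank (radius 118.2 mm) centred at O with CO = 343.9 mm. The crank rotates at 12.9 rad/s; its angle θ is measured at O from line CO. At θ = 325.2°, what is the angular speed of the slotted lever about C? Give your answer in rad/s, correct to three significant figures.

3.07

ω = 12.9 rad/s
Crank pin A relative to C: A = (d + r cosθ, r sinθ); lever angle φ = atan2(r sinθ, d + r cosθ).
Differentiating tanφ: φ̇ = rω(d cosθ + r)/(d² + r² + 2dr cosθ).
d² + r² + 2dr cosθ = |CA|² = 0.198996 m²;  d cosθ + r = +0.40059 m.
|ω_lever| = |0.1182·12.9·+0.40059| / 0.198996 = 3.0695 rad/s.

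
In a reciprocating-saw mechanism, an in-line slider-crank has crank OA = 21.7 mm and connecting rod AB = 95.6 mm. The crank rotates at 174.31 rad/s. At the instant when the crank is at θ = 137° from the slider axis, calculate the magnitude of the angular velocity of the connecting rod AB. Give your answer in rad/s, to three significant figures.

ω = 174.3 rad/s
The rod makes angle φ with the slider axis where L sinφ = r sinθ; differentiating, L cosφ·φ̇ = r ω cosθ.
L cosφ = √(L² − r² sin²θ) = 0.094448 m.
|ω_rod| = r ω |cosθ| / √(L² − r² sin²θ) = 0.0217·174.3·0.73135/0.094448 = 29.29 rad/s.

29.3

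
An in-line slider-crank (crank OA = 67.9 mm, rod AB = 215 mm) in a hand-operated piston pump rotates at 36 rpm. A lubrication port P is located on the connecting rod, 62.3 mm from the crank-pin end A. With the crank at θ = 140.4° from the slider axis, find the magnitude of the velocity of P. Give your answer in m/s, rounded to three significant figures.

ω = 3.77 rad/s.  Crank-pin speed |V_A| = rω = 0.25598 m/s, perpendicular to OA.
Rod angle: sinφ = −(r/L) sinθ ⇒ φ = -11.613°; ω_rod = −rω cosθ/√(L²−r²sin²θ) = +0.93654 rad/s.
V_P = V_A + ω_rod × AP, with AP = 0.0623 m along the rod.
Components: V_Px = −rω sinθ − a·ω_rod·sinφ = -0.15142 m/s;  V_Py = rω cosθ + a·ω_rod·cosφ = -0.14008 m/s.
|V_P| = √(V_Px² + V_Py²) = 0.20628 m/s.

0.206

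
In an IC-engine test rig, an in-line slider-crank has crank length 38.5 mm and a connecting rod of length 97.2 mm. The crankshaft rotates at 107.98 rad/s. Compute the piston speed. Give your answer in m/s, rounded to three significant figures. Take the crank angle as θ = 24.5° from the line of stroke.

2.35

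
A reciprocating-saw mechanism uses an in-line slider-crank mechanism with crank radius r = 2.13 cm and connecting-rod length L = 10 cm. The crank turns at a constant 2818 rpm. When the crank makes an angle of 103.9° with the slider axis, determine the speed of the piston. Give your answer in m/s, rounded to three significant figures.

ω = 2π·2818/60 = 295.1 rad/s
For an in-line slider-crank, x = r cosθ + √(L² − r² sin²θ), so v = −rω sinθ·[1 + r cosθ/√(L² − r² sin²θ)].
With r = 0.0213 m, L = 0.1 m, θ = 103.9°: √(L² − r² sin²θ) = 0.097839 m.
v = −0.0213·295.1·0.97072·[1 + 0.0213·-0.24023/0.097839] = -5.7825 m/s.
|v| = 5.7825 m/s.

5.78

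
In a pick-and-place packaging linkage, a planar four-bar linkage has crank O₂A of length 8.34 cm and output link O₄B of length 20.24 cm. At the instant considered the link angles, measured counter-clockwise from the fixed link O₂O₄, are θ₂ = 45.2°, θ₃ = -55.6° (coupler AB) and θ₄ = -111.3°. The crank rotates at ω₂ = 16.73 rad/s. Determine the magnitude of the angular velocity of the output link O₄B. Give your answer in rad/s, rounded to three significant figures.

8.20

ω₂ = 16.73 rad/s
Differentiating the loop-closure r₂e^{iθ₂}+r₃e^{iθ₃}=r₁+r₄e^{iθ₄} gives r₂ω₂e^{iθ₂}+r₃ω₃e^{iθ₃}=r₄ω₄e^{iθ₄}.
Eliminating the other unknown: ω₄ = r₂ω₂ sin(θ₂−θ₃) / [r₄ sin(θ₄−θ₃)].
Numerator sine = +0.98229; denominator sine = -0.82610.
Result = 0.0834·16.73·(+0.98229) / (0.2024·(-0.82610)) = -8.1971 rad/s; magnitude 8.1971 rad/s.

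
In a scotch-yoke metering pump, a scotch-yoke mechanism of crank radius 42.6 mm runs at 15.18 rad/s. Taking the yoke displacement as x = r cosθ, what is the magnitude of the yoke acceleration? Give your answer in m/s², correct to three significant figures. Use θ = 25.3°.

8.87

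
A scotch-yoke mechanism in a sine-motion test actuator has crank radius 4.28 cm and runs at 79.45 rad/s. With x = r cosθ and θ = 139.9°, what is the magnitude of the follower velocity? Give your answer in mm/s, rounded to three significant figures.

2190

ω = 79.45 rad/s
x = r cosθ ⇒ ẋ = −rω sinθ.
|v| = rω|sinθ| = 0.0428·79.45·|sin 139.9°| = 2.1903 m/s = 2190.3 mm/s.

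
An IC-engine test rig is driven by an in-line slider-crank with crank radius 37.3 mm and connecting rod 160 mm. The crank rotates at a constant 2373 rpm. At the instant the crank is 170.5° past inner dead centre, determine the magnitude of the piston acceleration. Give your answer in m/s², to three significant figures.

ω = 2π·2373/60 = 248.5 rad/s
x(θ) = r cosθ + √(L² − r² sin²θ); with ω constant, a = ω²·d²x/dθ².
d²x/dθ² = −r cosθ − r²(cos2θ)/√u − r⁴ sin²2θ/(4u^{3/2}),  u = L² − r² sin²θ = 0.0255621 m².
Substituting r = 0.0373 m, L = 0.16 m, θ = 170.5°: d²x/dθ² = +0.028548 m.
a = ω²·d²x/dθ² = (248.5)²·(+0.028548) = +1762.9 m/s²;  |a| = 1762.9 m/s².

1760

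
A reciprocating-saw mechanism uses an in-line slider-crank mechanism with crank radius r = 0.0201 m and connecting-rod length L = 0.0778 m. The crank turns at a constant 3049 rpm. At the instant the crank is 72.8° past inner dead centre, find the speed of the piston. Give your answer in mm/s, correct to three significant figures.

6610

ω = 2π·3049/60 = 319.3 rad/s
For an in-line slider-crank, x = r cosθ + √(L² − r² sin²θ), so v = −rω sinθ·[1 + r cosθ/√(L² − r² sin²θ)].
With r = 0.0201 m, L = 0.0778 m, θ = 72.8°: √(L² − r² sin²θ) = 0.075393 m.
v = −0.0201·319.3·0.95528·[1 + 0.0201·0.29571/0.075393] = -6.6141 m/s.
|v| = 6.6141 m/s = 6614.1 mm/s.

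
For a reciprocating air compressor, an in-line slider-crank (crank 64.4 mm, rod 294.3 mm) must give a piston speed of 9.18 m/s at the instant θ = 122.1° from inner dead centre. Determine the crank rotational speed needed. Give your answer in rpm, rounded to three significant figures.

1820

For an in-line slider-crank, |v_piston| = rω|sinθ|·[1 + r cosθ/√(L² − r² sin²θ)].
With r = 0.0644 m, L = 0.2943 m, θ = 122.1°: the bracketed kinematic factor |dx/dθ| = 0.048099 m.
ω = v/|dx/dθ| = 9.18/0.048099 = 190.86 rad/s.
N = 60ω/(2π) = 1822.5 rpm.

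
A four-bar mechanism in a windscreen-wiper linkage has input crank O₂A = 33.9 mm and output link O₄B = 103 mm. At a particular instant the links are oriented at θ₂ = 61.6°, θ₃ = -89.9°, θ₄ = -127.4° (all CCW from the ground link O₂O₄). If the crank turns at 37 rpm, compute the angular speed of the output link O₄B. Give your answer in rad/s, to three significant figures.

ω₂ = 3.875 rad/s (from 37 rpm).
Differentiating the loop-closure r₂e^{iθ₂}+r₃e^{iθ₃}=r₁+r₄e^{iθ₄} gives r₂ω₂e^{iθ₂}+r₃ω₃e^{iθ₃}=r₄ω₄e^{iθ₄}.
Eliminating the other unknown: ω₄ = r₂ω₂ sin(θ₂−θ₃) / [r₄ sin(θ₄−θ₃)].
Numerator sine = +0.47716; denominator sine = -0.60876.
Result = 0.0339·3.875·(+0.47716) / (0.103·(-0.60876)) = -0.99956 rad/s; magnitude 0.99956 rad/s.

1.000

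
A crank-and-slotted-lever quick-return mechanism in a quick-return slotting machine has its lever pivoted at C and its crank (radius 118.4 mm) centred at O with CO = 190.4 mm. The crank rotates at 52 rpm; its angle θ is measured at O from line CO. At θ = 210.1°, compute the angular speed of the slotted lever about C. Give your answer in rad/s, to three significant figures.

2.65

ω = 5.445 rad/s (from 52 rpm).
Crank pin A relative to C: A = (d + r cosθ, r sinθ); lever angle φ = atan2(r sinθ, d + r cosθ).
Differentiating tanφ: φ̇ = rω(d cosθ + r)/(d² + r² + 2dr cosθ).
d² + r² + 2dr cosθ = |CA|² = 0.0112639 m²;  d cosθ + r = -0.046325 m.
|ω_lever| = |0.1184·5.445·-0.046325| / 0.0112639 = 2.6516 rad/s.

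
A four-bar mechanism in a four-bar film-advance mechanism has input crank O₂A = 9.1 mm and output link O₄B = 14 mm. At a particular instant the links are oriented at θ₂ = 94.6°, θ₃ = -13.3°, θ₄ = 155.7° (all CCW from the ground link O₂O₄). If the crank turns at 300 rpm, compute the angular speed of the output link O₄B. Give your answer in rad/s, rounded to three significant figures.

ω₂ = 31.42 rad/s (from 300 rpm).
Differentiating the loop-closure r₂e^{iθ₂}+r₃e^{iθ₃}=r₁+r₄e^{iθ₄} gives r₂ω₂e^{iθ₂}+r₃ω₃e^{iθ₃}=r₄ω₄e^{iθ₄}.
Eliminating the other unknown: ω₄ = r₂ω₂ sin(θ₂−θ₃) / [r₄ sin(θ₄−θ₃)].
Numerator sine = +0.95159; denominator sine = +0.19081.
Result = 0.0091·31.42·(+0.95159) / (0.014·(+0.19081)) = +101.84 rad/s; magnitude 101.84 rad/s.

102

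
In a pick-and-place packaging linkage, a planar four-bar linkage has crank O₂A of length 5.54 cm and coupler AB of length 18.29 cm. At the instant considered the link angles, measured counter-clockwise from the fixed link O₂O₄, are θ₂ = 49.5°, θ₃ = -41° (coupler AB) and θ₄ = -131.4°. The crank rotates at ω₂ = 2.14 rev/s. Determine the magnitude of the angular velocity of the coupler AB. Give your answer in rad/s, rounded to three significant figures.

0.0640

ω₂ = 13.45 rad/s (from 2.14 rev/s).
Differentiating the loop-closure r₂e^{iθ₂}+r₃e^{iθ₃}=r₁+r₄e^{iθ₄} gives r₂ω₂e^{iθ₂}+r₃ω₃e^{iθ₃}=r₄ω₄e^{iθ₄}.
Eliminating the other unknown: ω₃ = r₂ω₂ sin(θ₄−θ₂) / [r₃ sin(θ₃−θ₄)].
Numerator sine = +0.01571; denominator sine = +0.99998.
Result = 0.0554·13.45·(+0.01571) / (0.1829·(+0.99998)) = +0.063974 rad/s; magnitude 0.063974 rad/s.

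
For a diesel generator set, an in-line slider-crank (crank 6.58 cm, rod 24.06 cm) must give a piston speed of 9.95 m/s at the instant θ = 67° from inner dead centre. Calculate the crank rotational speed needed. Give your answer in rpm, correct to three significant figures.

1410

For an in-line slider-crank, |v_piston| = rω|sinθ|·[1 + r cosθ/√(L² − r² sin²θ)].
With r = 0.0658 m, L = 0.2406 m, θ = 67°: the bracketed kinematic factor |dx/dθ| = 0.067257 m.
ω = v/|dx/dθ| = 9.95/0.067257 = 147.94 rad/s.
N = 60ω/(2π) = 1412.7 rpm.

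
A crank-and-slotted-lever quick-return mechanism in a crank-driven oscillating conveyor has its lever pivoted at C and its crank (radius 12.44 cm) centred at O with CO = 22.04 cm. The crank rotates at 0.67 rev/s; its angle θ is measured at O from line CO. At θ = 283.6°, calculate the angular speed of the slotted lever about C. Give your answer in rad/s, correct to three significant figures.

1.20

ω = 4.21 rad/s (from 0.67 rev/s).
Crank pin A relative to C: A = (d + r cosθ, r sinθ); lever angle φ = atan2(r sinθ, d + r cosθ).
Differentiating tanφ: φ̇ = rω(d cosθ + r)/(d² + r² + 2dr cosθ).
d² + r² + 2dr cosθ = |CA|² = 0.0769457 m²;  d cosθ + r = +0.17623 m.
|ω_lever| = |0.1244·4.21·+0.17623| / 0.0769457 = 1.1994 rad/s.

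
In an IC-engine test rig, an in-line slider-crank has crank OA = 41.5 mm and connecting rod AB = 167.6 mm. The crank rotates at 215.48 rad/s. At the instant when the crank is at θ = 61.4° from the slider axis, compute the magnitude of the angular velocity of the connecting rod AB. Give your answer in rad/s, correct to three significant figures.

26.2

ω = 215.5 rad/s
The rod makes angle φ with the slider axis where L sinφ = r sinθ; differentiating, L cosφ·φ̇ = r ω cosθ.
L cosφ = √(L² − r² sin²θ) = 0.16359 m.
|ω_rod| = r ω |cosθ| / √(L² − r² sin²θ) = 0.0415·215.5·0.47869/0.16359 = 26.167 rad/s.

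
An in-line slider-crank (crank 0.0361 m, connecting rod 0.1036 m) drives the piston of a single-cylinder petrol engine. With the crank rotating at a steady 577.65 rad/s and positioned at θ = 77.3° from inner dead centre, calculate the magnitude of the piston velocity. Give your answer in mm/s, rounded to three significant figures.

ω = 577.6 rad/s
For an in-line slider-crank, x = r cosθ + √(L² − r² sin²θ), so v = −rω sinθ·[1 + r cosθ/√(L² − r² sin²θ)].
With r = 0.0361 m, L = 0.1036 m, θ = 77.3°: √(L² − r² sin²θ) = 0.097431 m.
v = −0.0361·577.6·0.97553·[1 + 0.0361·0.21985/0.097431] = -22 m/s.
|v| = 22 m/s = 22000 mm/s.

22000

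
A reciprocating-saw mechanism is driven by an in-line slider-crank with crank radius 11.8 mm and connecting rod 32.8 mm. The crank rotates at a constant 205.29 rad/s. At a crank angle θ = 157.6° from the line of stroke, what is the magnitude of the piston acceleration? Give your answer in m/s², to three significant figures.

ω = 205.3 rad/s
x(θ) = r cosθ + √(L² − r² sin²θ); with ω constant, a = ω²·d²x/dθ².
d²x/dθ² = −r cosθ − r²(cos2θ)/√u − r⁴ sin²2θ/(4u^{3/2}),  u = L² − r² sin²θ = 0.00105562 m².
Substituting r = 0.0118 m, L = 0.0328 m, θ = 157.6°: d²x/dθ² = +0.0077986 m.
a = ω²·d²x/dθ² = (205.3)²·(+0.0077986) = +328.66 m/s²;  |a| = 328.66 m/s².

329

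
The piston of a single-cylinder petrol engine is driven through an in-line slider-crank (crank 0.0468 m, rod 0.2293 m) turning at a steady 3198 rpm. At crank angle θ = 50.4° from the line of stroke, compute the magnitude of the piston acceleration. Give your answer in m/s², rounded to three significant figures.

ω = 2π·3198/60 = 334.9 rad/s
x(θ) = r cosθ + √(L² − r² sin²θ); with ω constant, a = ω²·d²x/dθ².
d²x/dθ² = −r cosθ − r²(cos2θ)/√u − r⁴ sin²2θ/(4u^{3/2}),  u = L² − r² sin²θ = 0.0512782 m².
Substituting r = 0.0468 m, L = 0.2293 m, θ = 50.4°: d²x/dθ² = -0.028119 m.
a = ω²·d²x/dθ² = (334.9)²·(-0.028119) = -3153.6 m/s²;  |a| = 3153.6 m/s².

3150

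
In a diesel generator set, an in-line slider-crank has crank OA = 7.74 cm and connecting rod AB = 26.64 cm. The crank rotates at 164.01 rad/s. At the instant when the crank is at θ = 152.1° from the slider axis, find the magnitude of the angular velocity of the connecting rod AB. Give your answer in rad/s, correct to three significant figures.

42.5

ω = 164 rad/s
The rod makes angle φ with the slider axis where L sinφ = r sinθ; differentiating, L cosφ·φ̇ = r ω cosθ.
L cosφ = √(L² − r² sin²θ) = 0.26393 m.
|ω_rod| = r ω |cosθ| / √(L² − r² sin²θ) = 0.0774·164·0.88377/0.26393 = 42.507 rad/s.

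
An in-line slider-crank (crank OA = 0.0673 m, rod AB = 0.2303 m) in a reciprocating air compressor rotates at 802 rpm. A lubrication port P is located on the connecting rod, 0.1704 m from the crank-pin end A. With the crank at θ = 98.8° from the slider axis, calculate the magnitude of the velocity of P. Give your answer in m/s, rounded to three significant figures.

5.40

ω = 83.99 rad/s.  Crank-pin speed |V_A| = rω = 5.6522 m/s, perpendicular to OA.
Rod angle: sinφ = −(r/L) sinθ ⇒ φ = -16.785°; ω_rod = −rω cosθ/√(L²−r²sin²θ) = +3.9218 rad/s.
V_P = V_A + ω_rod × AP, with AP = 0.1704 m along the rod.
Components: V_Px = −rω sinθ − a·ω_rod·sinφ = -5.3927 m/s;  V_Py = rω cosθ + a·ω_rod·cosφ = -0.22491 m/s.
|V_P| = √(V_Px² + V_Py²) = 5.3974 m/s.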